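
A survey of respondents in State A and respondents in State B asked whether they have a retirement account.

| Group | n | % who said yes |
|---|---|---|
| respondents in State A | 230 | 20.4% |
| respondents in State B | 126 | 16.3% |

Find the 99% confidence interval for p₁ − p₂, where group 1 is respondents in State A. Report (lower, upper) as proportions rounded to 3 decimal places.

SE₁ = √(p̂₁(1−p̂₁)/n₁) = √(0.2040·0.7960/230) = 0.02657; SE₂ = √(0.1630·0.8370/126) = 0.03291.
Independent samples: SE of the difference = √(SE₁² + SE₂²) = √(0.0007059649 + 0.0010830681) = 0.04230.
z* for 99% confidence is 2.576, so the margin of error is 2.576 × 0.04230 = 0.10896.
Point estimate p̂₁ − p̂₂ = 0.2040 − 0.1630 = 0.0410.
0.0410 ± 0.10896 → (-0.068, 0.150).

(-0.068, 0.150)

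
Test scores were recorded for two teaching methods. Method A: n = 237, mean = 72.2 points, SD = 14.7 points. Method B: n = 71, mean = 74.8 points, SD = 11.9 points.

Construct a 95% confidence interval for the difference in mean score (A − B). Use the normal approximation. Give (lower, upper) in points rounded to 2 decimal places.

SE₁ = s₁/√n₁ = 14.7/√237 = 0.9549; SE₂ = 11.9/√71 = 1.4123.
Independent samples, unequal variances: SE_diff = √(SE₁² + SE₂²) = √(0.91183401 + 1.99459129) = 1.7048.
z* = 1.960, so margin of error = 1.960 × 1.7048 = 3.3414.
Difference in means = 72.2 − 74.8 = -2.6000.
-2.6000 ± 3.3414 → (-5.94, 0.74).

(-5.94, 0.74)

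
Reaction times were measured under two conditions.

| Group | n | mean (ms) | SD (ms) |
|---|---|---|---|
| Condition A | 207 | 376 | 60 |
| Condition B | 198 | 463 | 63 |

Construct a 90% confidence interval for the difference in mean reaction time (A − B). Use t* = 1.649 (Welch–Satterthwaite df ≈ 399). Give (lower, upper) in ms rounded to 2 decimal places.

Standard errors of each mean: 60/√207 = 4.1703 and 63/√198 = 4.4772.
SE(x̄₁ − x̄₂) = √(4.1703² + 4.4772²) = 6.1186 for independent samples with unequal variances.
With t* = 1.649, the margin is 1.649 × 6.1186 = 10.0896.
x̄₁ − x̄₂ = 376 − 463 = -87.0000; the interval is -87.0000 ± 10.0896 = (-97.09, -76.91).

(-97.09, -76.91)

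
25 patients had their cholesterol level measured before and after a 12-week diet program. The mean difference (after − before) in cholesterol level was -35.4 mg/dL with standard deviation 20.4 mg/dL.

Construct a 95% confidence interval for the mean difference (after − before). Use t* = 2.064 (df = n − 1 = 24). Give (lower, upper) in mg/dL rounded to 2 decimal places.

(-43.82, -26.98)

This is a matched-pairs design, so SE = s_d/√n = 20.4/√25 = 4.0800.
Margin = 2.064 × 4.0800 = 8.4211; the interval is -35.4 ± 8.4211 = (-43.82, -26.98).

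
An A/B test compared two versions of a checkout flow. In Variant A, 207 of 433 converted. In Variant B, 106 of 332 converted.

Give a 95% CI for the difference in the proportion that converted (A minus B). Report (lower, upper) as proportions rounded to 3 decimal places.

(0.090, 0.228)

Sample proportions: 207/433 = 0.4781, 106/332 = 0.3193.
Each SE is √(p̂(1−p̂)/n): √(0.4781·0.5219/433) = 0.02401 and √(0.3193·0.6807/332) = 0.02559.
SE(p̂₁ − p̂₂) = √(SE₁² + SE₂²) = √(0.0005764801 + 0.0006548481) = 0.03509, since the two samples are independent.
At 95% confidence z* = 1.960; margin = 1.960 × 0.03509 = 0.06878.
The difference is 0.4781 − 0.3193 = 0.1588, so the interval is 0.1588 ± 0.06878 = (0.090, 0.228).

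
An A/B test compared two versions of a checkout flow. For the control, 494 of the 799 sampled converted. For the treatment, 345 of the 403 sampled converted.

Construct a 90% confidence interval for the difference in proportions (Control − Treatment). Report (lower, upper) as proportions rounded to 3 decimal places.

(-0.278, -0.197)

Sample proportions: 494/799 = 0.6183, 345/403 = 0.8561.
Each SE is √(p̂(1−p̂)/n): √(0.6183·0.3817/799) = 0.01719 and √(0.8561·0.1439/403) = 0.01748.
SE(p̂₁ − p̂₂) = √(SE₁² + SE₂²) = √(0.0002954961 + 0.0003055504) = 0.02452, since the two samples are independent.
At 90% confidence z* = 1.645; margin = 1.645 × 0.02452 = 0.04034.
The difference is 0.6183 − 0.8561 = -0.2378, so the interval is -0.2378 ± 0.04034 = (-0.278, -0.197).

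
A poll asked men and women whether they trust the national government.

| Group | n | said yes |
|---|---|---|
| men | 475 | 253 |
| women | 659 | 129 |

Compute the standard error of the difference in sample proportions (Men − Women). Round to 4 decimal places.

p̂₁ = 253/475 = 0.5326 and p̂₂ = 129/659 = 0.1958.
SE₁ = √(p̂₁(1−p̂₁)/n₁) = √(0.5326·0.4674/475) = 0.02289; SE₂ = √(0.1958·0.8042/659) = 0.01546.
Independent samples: SE of the difference = √(SE₁² + SE₂²) = √(0.0005239521 + 0.0002390116) = 0.02762.

0.0276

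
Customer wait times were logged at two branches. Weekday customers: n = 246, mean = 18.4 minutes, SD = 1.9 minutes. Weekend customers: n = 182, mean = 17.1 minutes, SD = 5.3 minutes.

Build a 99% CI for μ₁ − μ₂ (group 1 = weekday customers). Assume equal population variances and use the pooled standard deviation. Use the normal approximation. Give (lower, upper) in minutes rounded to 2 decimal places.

(0.36, 2.24)

Pooled variance s_p² = [245·1.9² + 181·5.3²] / (246+182−2) = 14.0111, so s_p = 3.7431.
SE_diff = s_p·√(1/n₁ + 1/n₂) = 3.7431·√(1/246 + 1/182) = 0.3660.
z* = 2.576; margin = 2.576 × 0.3660 = 0.9428.
Difference = 18.4 − 17.1 = 1.3000.
1.3000 ± 0.9428 → (0.36, 2.24).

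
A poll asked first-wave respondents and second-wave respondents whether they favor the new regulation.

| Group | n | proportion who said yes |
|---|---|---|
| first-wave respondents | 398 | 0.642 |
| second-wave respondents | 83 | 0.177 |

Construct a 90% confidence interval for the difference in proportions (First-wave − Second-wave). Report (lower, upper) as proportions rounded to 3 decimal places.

SE₁ = √(p̂₁(1−p̂₁)/n₁) = √(0.6420·0.3580/398) = 0.02403; SE₂ = √(0.1770·0.8230/83) = 0.04189.
Independent samples: SE of the difference = √(SE₁² + SE₂²) = √(0.0005774409 + 0.0017547721) = 0.04829.
z* for 90% confidence is 1.645, so the margin of error is 1.645 × 0.04829 = 0.07944.
Point estimate p̂₁ − p̂₂ = 0.6420 − 0.1770 = 0.4650.
0.4650 ± 0.07944 → (0.386, 0.544).

(0.386, 0.544)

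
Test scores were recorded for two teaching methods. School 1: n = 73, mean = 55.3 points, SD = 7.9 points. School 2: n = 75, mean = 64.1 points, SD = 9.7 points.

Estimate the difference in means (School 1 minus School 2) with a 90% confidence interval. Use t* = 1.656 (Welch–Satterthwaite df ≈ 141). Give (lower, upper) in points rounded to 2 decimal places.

SE₁ = s₁/√n₁ = 7.9/√73 = 0.9246; SE₂ = 9.7/√75 = 1.1201.
Independent samples, unequal variances: SE_diff = √(SE₁² + SE₂²) = √(0.85488516 + 1.25462401) = 1.4524.
t* = 1.656, so margin of error = 1.656 × 1.4524 = 2.4052.
Difference in means = 55.3 − 64.1 = -8.8000.
-8.8000 ± 2.4052 → (-11.21, -6.39).

(-11.21, -6.39)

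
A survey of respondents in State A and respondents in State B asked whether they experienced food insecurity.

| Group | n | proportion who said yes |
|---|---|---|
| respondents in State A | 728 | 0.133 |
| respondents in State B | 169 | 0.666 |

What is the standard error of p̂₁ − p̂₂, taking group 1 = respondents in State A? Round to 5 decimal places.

0.03840

Each SE is √(p̂(1−p̂)/n): √(0.1330·0.8670/728) = 0.01259 and √(0.6660·0.3340/169) = 0.03628.
SE(p̂₁ − p̂₂) = √(SE₁² + SE₂²) = √(0.0001585081 + 0.0013162384) = 0.03840, since the two samples are independent.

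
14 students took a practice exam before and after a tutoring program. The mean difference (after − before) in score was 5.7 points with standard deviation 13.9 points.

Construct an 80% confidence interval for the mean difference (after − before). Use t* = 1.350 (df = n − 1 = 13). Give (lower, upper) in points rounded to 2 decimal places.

(0.68, 10.72)

This is a matched-pairs design, so SE = s_d/√n = 13.9/√14 = 3.7149.
Margin = 1.350 × 3.7149 = 5.0151; the interval is 5.7 ± 5.0151 = (0.68, 10.72).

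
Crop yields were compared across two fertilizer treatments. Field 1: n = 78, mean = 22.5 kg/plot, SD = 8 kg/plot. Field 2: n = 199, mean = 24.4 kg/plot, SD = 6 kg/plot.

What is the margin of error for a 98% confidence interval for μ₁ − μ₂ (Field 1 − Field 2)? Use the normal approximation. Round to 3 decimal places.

2.328

Standard errors of each mean: 8/√78 = 0.9058 and 6/√199 = 0.4253.
SE(x̄₁ − x̄₂) = √(0.9058² + 0.4253²) = 1.0007 for independent samples with unequal variances.
With z* = 2.326, the margin is 2.326 × 1.0007 = 2.3276.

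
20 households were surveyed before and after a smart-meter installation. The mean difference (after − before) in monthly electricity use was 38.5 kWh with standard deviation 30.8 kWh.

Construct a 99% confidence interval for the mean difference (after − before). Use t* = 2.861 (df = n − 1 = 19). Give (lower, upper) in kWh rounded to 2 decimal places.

Paired design: SE = s_d/√n = 30.8/√20 = 6.8871.
t* = 2.861; margin of error = 2.861 × 6.8871 = 19.7040.
38.5 ± 19.7040 → (18.80, 58.20).

(18.80, 58.20)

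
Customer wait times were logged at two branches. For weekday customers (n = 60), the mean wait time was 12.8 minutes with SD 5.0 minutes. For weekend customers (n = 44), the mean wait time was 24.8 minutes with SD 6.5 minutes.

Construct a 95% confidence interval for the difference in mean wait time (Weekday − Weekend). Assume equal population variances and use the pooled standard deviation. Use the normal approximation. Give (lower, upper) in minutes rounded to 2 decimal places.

(-14.21, -9.79)

Pooled variance s_p² = [59·5.0² + 43·6.5²] / (60+44−2) = 32.2721, so s_p = 5.6809.
SE_diff = s_p·√(1/n₁ + 1/n₂) = 5.6809·√(1/60 + 1/44) = 1.1275.
z* = 1.960; margin = 1.960 × 1.1275 = 2.2099.
Difference = 12.8 − 24.8 = -12.0000.
-12.0000 ± 2.2099 → (-14.21, -9.79).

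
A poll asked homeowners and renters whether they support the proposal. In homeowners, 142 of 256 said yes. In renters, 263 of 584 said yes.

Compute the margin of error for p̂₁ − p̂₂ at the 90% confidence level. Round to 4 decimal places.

0.0613

p̂₁ = 142/256 = 0.5547 and p̂₂ = 263/584 = 0.4503.
SE₁ = √(p̂₁(1−p̂₁)/n₁) = √(0.5547·0.4453/256) = 0.03106; SE₂ = √(0.4503·0.5497/584) = 0.02059.
Independent samples: SE of the difference = √(SE₁² + SE₂²) = √(0.0009647236 + 0.0004239481) = 0.03726.
z* for 90% confidence is 1.645, so the margin of error is 1.645 × 0.03726 = 0.06129.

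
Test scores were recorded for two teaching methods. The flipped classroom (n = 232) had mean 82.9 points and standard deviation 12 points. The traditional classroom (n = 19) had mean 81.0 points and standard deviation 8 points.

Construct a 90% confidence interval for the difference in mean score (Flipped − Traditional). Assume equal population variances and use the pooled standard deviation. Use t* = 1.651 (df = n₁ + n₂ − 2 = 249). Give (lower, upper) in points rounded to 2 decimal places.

Pooled variance s_p² = [231·12² + 18·8²] / (232+19−2) = 138.2169, so s_p = 11.7566.
SE_diff = s_p·√(1/n₁ + 1/n₂) = 11.7566·√(1/232 + 1/19) = 2.8054.
t* = 1.651; margin = 1.651 × 2.8054 = 4.6317.
Difference = 82.9 − 81.0 = 1.9000.
1.9000 ± 4.6317 → (-2.73, 6.53).

(-2.73, 6.53)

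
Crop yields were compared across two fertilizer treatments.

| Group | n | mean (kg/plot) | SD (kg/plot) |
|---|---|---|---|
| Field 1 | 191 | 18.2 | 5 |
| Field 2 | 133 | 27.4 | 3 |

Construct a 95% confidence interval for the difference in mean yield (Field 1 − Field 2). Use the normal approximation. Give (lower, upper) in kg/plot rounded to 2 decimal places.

SE₁ = s₁/√n₁ = 5/√191 = 0.3618; SE₂ = 3/√133 = 0.2601.
Independent samples, unequal variances: SE_diff = √(SE₁² + SE₂²) = √(0.13089924 + 0.06765201) = 0.4456.
z* = 1.960, so margin of error = 1.960 × 0.4456 = 0.8734.
Difference in means = 18.2 − 27.4 = -9.2000.
-9.2000 ± 0.8734 → (-10.07, -8.33).

(-10.07, -8.33)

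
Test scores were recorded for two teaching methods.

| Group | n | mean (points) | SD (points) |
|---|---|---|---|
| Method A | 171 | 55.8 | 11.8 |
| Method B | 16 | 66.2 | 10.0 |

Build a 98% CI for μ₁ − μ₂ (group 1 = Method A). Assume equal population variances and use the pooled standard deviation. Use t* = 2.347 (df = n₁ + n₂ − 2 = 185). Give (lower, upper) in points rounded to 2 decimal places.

(-17.56, -3.24)

Pooled variance s_p² = [170·11.8² + 15·10.0²] / (171+16−2) = 136.0584, so s_p = 11.6644.
SE_diff = s_p·√(1/n₁ + 1/n₂) = 11.6644·√(1/171 + 1/16) = 3.0495.
t* = 2.347; margin = 2.347 × 3.0495 = 7.1572.
Difference = 55.8 − 66.2 = -10.4000.
-10.4000 ± 7.1572 → (-17.56, -3.24).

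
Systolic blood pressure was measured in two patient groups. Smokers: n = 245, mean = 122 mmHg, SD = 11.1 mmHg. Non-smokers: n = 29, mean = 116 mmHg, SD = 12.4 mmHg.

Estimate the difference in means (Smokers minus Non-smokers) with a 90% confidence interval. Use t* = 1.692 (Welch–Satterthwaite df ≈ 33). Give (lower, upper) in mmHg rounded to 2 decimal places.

(1.92, 10.08)

Standard errors of each mean: 11.1/√245 = 0.7092 and 12.4/√29 = 2.3026.
SE(x̄₁ − x̄₂) = √(0.7092² + 2.3026²) = 2.4093 for independent samples with unequal variances.
With t* = 1.692, the margin is 1.692 × 2.4093 = 4.0765.
x̄₁ − x̄₂ = 122 − 116 = 6.0000; the interval is 6.0000 ± 4.0765 = (1.92, 10.08).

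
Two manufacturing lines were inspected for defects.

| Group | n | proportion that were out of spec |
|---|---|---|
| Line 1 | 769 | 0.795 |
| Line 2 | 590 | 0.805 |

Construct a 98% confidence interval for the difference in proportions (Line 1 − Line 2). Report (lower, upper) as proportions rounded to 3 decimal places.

(-0.061, 0.041)

The two standard errors are √(0.7950×0.2050/769) = 0.01456 and √(0.8050×0.1950/590) = 0.01631.
Because the samples are independent, SE_diff = √(0.01456² + 0.01631²) = 0.02186.
Using z* = 2.326 for 98%, ME = 2.326 × 0.02186 = 0.05085.
p̂₁ − p̂₂ = -0.0100; interval -0.0100 ± 0.05085 gives (-0.061, 0.041).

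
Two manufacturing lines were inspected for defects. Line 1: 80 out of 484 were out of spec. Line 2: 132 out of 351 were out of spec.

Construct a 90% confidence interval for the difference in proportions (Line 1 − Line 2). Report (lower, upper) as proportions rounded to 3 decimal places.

First, p̂₁ = 80/484 = 0.1653; p̂₂ = 132/351 = 0.3761.
The two standard errors are √(0.1653×0.8347/484) = 0.01688 and √(0.3761×0.6239/351) = 0.02586.
Because the samples are independent, SE_diff = √(0.01688² + 0.02586²) = 0.03088.
Using z* = 1.645 for 90%, ME = 1.645 × 0.03088 = 0.05080.
p̂₁ − p̂₂ = -0.2108; interval -0.2108 ± 0.05080 gives (-0.262, -0.160).

(-0.262, -0.160)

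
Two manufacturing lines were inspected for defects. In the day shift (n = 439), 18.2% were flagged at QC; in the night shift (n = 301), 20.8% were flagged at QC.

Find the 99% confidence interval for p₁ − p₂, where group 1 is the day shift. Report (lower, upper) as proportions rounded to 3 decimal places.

(-0.103, 0.051)

SE₁ = √(p̂₁(1−p̂₁)/n₁) = √(0.1820·0.8180/439) = 0.01842; SE₂ = √(0.2080·0.7920/301) = 0.02339.
Independent samples: SE of the difference = √(SE₁² + SE₂²) = √(0.0003392964 + 0.0005470921) = 0.02977.
z* for 99% confidence is 2.576, so the margin of error is 2.576 × 0.02977 = 0.07669.
Point estimate p̂₁ − p̂₂ = 0.1820 − 0.2080 = -0.0260.
-0.0260 ± 0.07669 → (-0.103, 0.051).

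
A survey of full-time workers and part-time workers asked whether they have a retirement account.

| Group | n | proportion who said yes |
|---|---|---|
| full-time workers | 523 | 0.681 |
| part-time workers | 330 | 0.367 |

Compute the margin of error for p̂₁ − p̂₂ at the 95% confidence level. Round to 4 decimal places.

Each SE is √(p̂(1−p̂)/n): √(0.6810·0.3190/523) = 0.02038 and √(0.3670·0.6330/330) = 0.02653.
SE(p̂₁ − p̂₂) = √(SE₁² + SE₂²) = √(0.0004153444 + 0.0007038409) = 0.03345, since the two samples are independent.
At 95% confidence z* = 1.960; margin = 1.960 × 0.03345 = 0.06556.

0.0656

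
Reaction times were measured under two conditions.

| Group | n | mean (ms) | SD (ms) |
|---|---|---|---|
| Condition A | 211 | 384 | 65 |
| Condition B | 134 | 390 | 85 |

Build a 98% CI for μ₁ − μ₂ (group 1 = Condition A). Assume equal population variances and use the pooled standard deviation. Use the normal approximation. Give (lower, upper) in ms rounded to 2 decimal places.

s_p = √[((n₁−1)s₁² + (n₂−1)s₂²)/(n₁+n₂−2)] = √[(210·65² + 133·85²)/343] = 73.4048.
SE = 73.4048·√(1/211 + 1/134) = 8.1085.
With z* = 2.326, margin = 2.326 × 8.1085 = 18.8604.
x̄₁ − x̄₂ = 384 − 390 = -6.0000; interval -6.0000 ± 18.8604 = (-24.86, 12.86).

(-24.86, 12.86)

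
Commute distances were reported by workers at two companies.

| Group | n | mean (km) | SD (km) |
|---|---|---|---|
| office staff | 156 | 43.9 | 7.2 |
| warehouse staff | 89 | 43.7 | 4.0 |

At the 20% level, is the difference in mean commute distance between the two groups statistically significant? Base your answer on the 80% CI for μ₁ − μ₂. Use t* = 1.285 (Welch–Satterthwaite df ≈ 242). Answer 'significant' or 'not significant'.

SE₁ = s₁/√n₁ = 7.2/√156 = 0.5765; SE₂ = 4.0/√89 = 0.4240.
Independent samples, unequal variances: SE_diff = √(SE₁² + SE₂²) = √(0.33235225 + 0.179776) = 0.7156.
t* = 1.285, so margin of error = 1.285 × 0.7156 = 0.9195.
Difference in means = 43.9 − 43.7 = 0.2000.
0.2000 ± 0.9195 → (-0.7195, 1.1195).
The interval (-0.7195, 1.1195) contains 0, so the difference is not significant.

not significant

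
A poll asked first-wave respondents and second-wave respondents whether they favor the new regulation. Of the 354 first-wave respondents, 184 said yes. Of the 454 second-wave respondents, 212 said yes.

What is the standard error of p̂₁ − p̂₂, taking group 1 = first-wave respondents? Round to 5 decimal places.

0.03540

Sample proportions: 184/354 = 0.5198, 212/454 = 0.4670.
Each SE is √(p̂(1−p̂)/n): √(0.5198·0.4802/354) = 0.02655 and √(0.4670·0.5330/454) = 0.02341.
SE(p̂₁ − p̂₂) = √(SE₁² + SE₂²) = √(0.0007049025 + 0.0005480281) = 0.03540, since the two samples are independent.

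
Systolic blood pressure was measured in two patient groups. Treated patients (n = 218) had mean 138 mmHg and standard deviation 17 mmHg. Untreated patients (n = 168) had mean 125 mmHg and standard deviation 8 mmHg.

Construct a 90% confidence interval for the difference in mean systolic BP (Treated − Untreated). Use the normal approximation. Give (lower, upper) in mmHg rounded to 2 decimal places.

SE₁ = s₁/√n₁ = 17/√218 = 1.1514; SE₂ = 8/√168 = 0.6172.
Independent samples, unequal variances: SE_diff = √(SE₁² + SE₂²) = √(1.32572196 + 0.38093584) = 1.3064.
z* = 1.645, so margin of error = 1.645 × 1.3064 = 2.1490.
Difference in means = 138 − 125 = 13.0000.
13.0000 ± 2.1490 → (10.85, 15.15).

(10.85, 15.15)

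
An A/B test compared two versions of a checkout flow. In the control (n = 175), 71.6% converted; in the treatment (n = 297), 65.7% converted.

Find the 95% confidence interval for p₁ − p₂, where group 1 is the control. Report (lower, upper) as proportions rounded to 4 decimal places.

(-0.0269, 0.1449)

SE₁ = √(p̂₁(1−p̂₁)/n₁) = √(0.7160·0.2840/175) = 0.03409; SE₂ = √(0.6570·0.3430/297) = 0.02755.
Independent samples: SE of the difference = √(SE₁² + SE₂²) = √(0.0011621281 + 0.0007590025) = 0.04383.
z* for 95% confidence is 1.960, so the margin of error is 1.960 × 0.04383 = 0.08591.
Point estimate p̂₁ − p̂₂ = 0.7160 − 0.6570 = 0.0590.
0.0590 ± 0.08591 → (-0.0269, 0.1449).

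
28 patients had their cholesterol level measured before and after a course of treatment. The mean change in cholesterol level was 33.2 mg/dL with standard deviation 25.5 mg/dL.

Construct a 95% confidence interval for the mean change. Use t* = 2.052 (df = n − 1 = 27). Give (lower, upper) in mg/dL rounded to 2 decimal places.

(23.31, 43.09)

This is a matched-pairs design, so SE = s_d/√n = 25.5/√28 = 4.8190.
Margin = 2.052 × 4.8190 = 9.8886; the interval is 33.2 ± 9.8886 = (23.31, 43.09).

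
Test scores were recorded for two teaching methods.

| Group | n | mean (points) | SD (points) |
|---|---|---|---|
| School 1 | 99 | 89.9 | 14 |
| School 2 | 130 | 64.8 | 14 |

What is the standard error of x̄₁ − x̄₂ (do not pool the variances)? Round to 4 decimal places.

SE₁ = s₁/√n₁ = 14/√99 = 1.4071; SE₂ = 14/√130 = 1.2279.
Independent samples, unequal variances: SE_diff = √(SE₁² + SE₂²) = √(1.97993041 + 1.50773841) = 1.8675.

1.8675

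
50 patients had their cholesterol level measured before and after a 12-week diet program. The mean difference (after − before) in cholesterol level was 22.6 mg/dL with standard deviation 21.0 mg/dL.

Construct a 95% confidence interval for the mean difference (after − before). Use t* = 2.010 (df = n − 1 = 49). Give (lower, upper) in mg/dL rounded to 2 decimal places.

Paired design: SE = s_d/√n = 21.0/√50 = 2.9698.
t* = 2.010; margin of error = 2.010 × 2.9698 = 5.9693.
22.6 ± 5.9693 → (16.63, 28.57).

(16.63, 28.57)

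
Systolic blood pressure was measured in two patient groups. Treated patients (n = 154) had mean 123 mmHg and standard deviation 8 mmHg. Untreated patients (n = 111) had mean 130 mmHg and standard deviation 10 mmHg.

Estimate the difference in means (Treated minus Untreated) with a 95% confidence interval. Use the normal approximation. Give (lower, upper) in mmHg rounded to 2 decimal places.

SE₁ = s₁/√n₁ = 8/√154 = 0.6447; SE₂ = 10/√111 = 0.9492.
Independent samples, unequal variances: SE_diff = √(SE₁² + SE₂²) = √(0.41563809 + 0.90098064) = 1.1474.
z* = 1.960, so margin of error = 1.960 × 1.1474 = 2.2489.
Difference in means = 123 − 130 = -7.0000.
-7.0000 ± 2.2489 → (-9.25, -4.75).

(-9.25, -4.75)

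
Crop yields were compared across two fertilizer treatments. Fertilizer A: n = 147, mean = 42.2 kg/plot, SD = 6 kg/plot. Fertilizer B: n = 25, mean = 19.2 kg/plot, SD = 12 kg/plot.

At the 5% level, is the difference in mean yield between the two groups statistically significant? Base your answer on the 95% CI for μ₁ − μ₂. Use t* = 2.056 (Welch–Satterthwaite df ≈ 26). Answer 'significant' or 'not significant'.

significant

Standard errors of each mean: 6/√147 = 0.4949 and 12/√25 = 2.4000.
SE(x̄₁ − x̄₂) = √(0.4949² + 2.4000²) = 2.4505 for independent samples with unequal variances.
With t* = 2.056, the margin is 2.056 × 2.4505 = 5.0382.
x̄₁ − x̄₂ = 42.2 − 19.2 = 23.0000; the interval is 23.0000 ± 5.0382 = (17.9618, 28.0382).
The interval (17.9618, 28.0382) does not contain 0, so the difference is significant.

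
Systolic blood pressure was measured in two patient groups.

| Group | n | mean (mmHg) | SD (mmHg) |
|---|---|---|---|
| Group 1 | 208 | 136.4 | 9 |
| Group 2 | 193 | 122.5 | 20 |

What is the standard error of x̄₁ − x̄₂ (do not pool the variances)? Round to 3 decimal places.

1.569

Per-group SEs: s₁/√n₁ = 9/√208 = 0.6240, s₂/√n₂ = 20/√193 = 1.4396.
Unpooled SE of the difference: √(0.389376 + 2.07244816) = 1.5690.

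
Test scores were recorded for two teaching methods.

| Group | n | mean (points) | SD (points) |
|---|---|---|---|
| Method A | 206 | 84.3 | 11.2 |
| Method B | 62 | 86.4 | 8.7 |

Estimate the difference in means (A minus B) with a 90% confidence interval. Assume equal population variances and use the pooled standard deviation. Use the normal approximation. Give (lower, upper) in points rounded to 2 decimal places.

(-4.64, 0.44)

Pooled variance s_p² = [205·11.2² + 61·8.7²] / (206+62−2) = 114.0312, so s_p = 10.6785.
SE_diff = s_p·√(1/n₁ + 1/n₂) = 10.6785·√(1/206 + 1/62) = 1.5468.
z* = 1.645; margin = 1.645 × 1.5468 = 2.5445.
Difference = 84.3 − 86.4 = -2.1000.
-2.1000 ± 2.5445 → (-4.64, 0.44).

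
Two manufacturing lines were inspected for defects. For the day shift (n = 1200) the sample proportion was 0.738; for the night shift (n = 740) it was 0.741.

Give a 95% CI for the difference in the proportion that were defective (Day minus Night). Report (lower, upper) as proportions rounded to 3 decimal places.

SE₁ = √(p̂₁(1−p̂₁)/n₁) = √(0.7380·0.2620/1200) = 0.01269; SE₂ = √(0.7410·0.2590/740) = 0.01610.
Independent samples: SE of the difference = √(SE₁² + SE₂²) = √(0.0001610361 + 0.00025921) = 0.02050.
z* for 95% confidence is 1.960, so the margin of error is 1.960 × 0.02050 = 0.04018.
Point estimate p̂₁ − p̂₂ = 0.7380 − 0.7410 = -0.0030.
-0.0030 ± 0.04018 → (-0.043, 0.037).

(-0.043, 0.037)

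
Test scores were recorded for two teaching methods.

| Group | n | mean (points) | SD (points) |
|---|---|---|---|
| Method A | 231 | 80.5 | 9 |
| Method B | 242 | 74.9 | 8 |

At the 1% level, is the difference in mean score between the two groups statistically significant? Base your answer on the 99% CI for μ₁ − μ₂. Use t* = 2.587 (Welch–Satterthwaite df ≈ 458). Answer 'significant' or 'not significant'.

Standard errors of each mean: 9/√231 = 0.5922 and 8/√242 = 0.5143.
SE(x̄₁ − x̄₂) = √(0.5922² + 0.5143²) = 0.7844 for independent samples with unequal variances.
With t* = 2.587, the margin is 2.587 × 0.7844 = 2.0292.
x̄₁ − x̄₂ = 80.5 − 74.9 = 5.6000; the interval is 5.6000 ± 2.0292 = (3.5708, 7.6292).
The interval (3.5708, 7.6292) does not contain 0, so the difference is significant.

significant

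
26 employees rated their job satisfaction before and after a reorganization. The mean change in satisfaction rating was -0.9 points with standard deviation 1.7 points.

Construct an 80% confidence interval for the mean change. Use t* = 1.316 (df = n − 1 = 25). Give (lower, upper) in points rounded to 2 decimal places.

(-1.34, -0.46)

Paired design: SE = s_d/√n = 1.7/√26 = 0.3334.
t* = 1.316; margin of error = 1.316 × 0.3334 = 0.4388.
-0.9 ± 0.4388 → (-1.34, -0.46).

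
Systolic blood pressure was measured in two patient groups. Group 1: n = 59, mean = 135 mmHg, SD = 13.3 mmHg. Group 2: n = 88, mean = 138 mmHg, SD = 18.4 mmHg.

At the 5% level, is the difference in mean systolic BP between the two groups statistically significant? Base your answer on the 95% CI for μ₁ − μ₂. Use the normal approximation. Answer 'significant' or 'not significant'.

SE₁ = s₁/√n₁ = 13.3/√59 = 1.7315; SE₂ = 18.4/√88 = 1.9614.
Independent samples, unequal variances: SE_diff = √(SE₁² + SE₂²) = √(2.99809225 + 3.84708996) = 2.6163.
z* = 1.960, so margin of error = 1.960 × 2.6163 = 5.1279.
Difference in means = 135 − 138 = -3.0000.
-3.0000 ± 5.1279 → (-8.1279, 2.1279).
The interval (-8.1279, 2.1279) contains 0, so the difference is not significant.

not significant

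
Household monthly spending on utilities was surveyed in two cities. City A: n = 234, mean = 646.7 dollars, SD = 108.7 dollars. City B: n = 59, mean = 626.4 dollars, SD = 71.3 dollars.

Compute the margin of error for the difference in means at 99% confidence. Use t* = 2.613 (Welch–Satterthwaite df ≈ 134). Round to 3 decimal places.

Standard errors of each mean: 108.7/√234 = 7.1059 and 71.3/√59 = 9.2825.
SE(x̄₁ − x̄₂) = √(7.1059² + 9.2825²) = 11.6901 for independent samples with unequal variances.
With t* = 2.613, the margin is 2.613 × 11.6901 = 30.5462.

30.546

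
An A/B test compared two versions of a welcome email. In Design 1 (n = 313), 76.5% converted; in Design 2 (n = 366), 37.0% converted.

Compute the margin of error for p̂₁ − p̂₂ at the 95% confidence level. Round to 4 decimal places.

0.0682

Each SE is √(p̂(1−p̂)/n): √(0.7650·0.2350/313) = 0.02397 and √(0.3700·0.6300/366) = 0.02524.
SE(p̂₁ − p̂₂) = √(SE₁² + SE₂²) = √(0.0005745609 + 0.0006370576) = 0.03481, since the two samples are independent.
At 95% confidence z* = 1.960; margin = 1.960 × 0.03481 = 0.06823.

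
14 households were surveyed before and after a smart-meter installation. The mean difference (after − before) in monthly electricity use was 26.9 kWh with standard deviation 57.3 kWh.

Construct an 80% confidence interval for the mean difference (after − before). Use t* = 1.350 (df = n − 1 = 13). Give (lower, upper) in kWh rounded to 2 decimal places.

Paired design: SE = s_d/√n = 57.3/√14 = 15.3141.
t* = 1.350; margin of error = 1.350 × 15.3141 = 20.6740.
26.9 ± 20.6740 → (6.23, 47.57).

(6.23, 47.57)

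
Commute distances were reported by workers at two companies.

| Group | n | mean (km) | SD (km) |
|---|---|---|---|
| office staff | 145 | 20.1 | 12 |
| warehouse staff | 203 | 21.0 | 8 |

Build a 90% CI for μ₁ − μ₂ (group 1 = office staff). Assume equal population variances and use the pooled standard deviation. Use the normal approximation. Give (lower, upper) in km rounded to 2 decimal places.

(-2.66, 0.86)

s_p = √[((n₁−1)s₁² + (n₂−1)s₂²)/(n₁+n₂−2)] = √[(144·12² + 202·8²)/346] = 9.8638.
SE = 9.8638·√(1/145 + 1/203) = 1.0725.
With z* = 1.645, margin = 1.645 × 1.0725 = 1.7643.
x̄₁ − x̄₂ = 20.1 − 21.0 = -0.9000; interval -0.9000 ± 1.7643 = (-2.66, 0.86).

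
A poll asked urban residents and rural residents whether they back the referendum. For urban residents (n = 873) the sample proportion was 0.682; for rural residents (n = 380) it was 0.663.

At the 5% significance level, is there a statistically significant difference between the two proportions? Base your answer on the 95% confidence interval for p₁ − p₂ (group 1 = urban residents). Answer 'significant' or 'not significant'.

The two standard errors are √(0.6820×0.3180/873) = 0.01576 and √(0.6630×0.3370/380) = 0.02425.
Because the samples are independent, SE_diff = √(0.01576² + 0.02425²) = 0.02892.
Using z* = 1.960 for 95%, ME = 1.960 × 0.02892 = 0.05668.
p̂₁ − p̂₂ = 0.0190; interval 0.0190 ± 0.05668 gives (-0.03768, 0.07568).
The interval (-0.03768, 0.07568) contains 0, so the difference is not significant.

not significant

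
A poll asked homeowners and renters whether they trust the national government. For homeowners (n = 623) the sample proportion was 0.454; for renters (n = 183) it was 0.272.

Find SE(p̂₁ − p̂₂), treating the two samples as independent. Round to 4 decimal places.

0.0385

SE₁ = √(p̂₁(1−p̂₁)/n₁) = √(0.4540·0.5460/623) = 0.01995; SE₂ = √(0.2720·0.7280/183) = 0.03289.
Independent samples: SE of the difference = √(SE₁² + SE₂²) = √(0.0003980025 + 0.0010817521) = 0.03847.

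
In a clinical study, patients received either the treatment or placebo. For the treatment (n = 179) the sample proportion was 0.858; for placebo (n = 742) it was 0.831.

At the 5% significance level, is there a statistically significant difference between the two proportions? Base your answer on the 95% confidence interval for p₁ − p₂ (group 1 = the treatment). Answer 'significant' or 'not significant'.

Each SE is √(p̂(1−p̂)/n): √(0.8580·0.1420/179) = 0.02609 and √(0.8310·0.1690/742) = 0.01376.
SE(p̂₁ − p̂₂) = √(SE₁² + SE₂²) = √(0.0006806881 + 0.0001893376) = 0.02950, since the two samples are independent.
At 95% confidence z* = 1.960; margin = 1.960 × 0.02950 = 0.05782.
The difference is 0.8580 − 0.8310 = 0.0270, so the interval is 0.0270 ± 0.05782 = (-0.03082, 0.08482).
The interval (-0.03082, 0.08482) contains 0, so the difference is not significant.

not significant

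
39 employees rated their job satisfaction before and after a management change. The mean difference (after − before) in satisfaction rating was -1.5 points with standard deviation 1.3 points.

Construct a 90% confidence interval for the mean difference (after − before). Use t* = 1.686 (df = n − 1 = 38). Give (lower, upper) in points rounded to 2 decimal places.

This is a matched-pairs design, so SE = s_d/√n = 1.3/√39 = 0.2082.
Margin = 1.686 × 0.2082 = 0.3510; the interval is -1.5 ± 0.3510 = (-1.85, -1.15).

(-1.85, -1.15)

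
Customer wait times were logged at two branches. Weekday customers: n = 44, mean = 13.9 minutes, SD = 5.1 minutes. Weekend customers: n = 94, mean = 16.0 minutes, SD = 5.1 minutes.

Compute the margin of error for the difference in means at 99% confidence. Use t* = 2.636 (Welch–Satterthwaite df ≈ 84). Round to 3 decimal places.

2.456

Standard errors of each mean: 5.1/√44 = 0.7689 and 5.1/√94 = 0.5260.
SE(x̄₁ − x̄₂) = √(0.7689² + 0.5260²) = 0.9316 for independent samples with unequal variances.
With t* = 2.636, the margin is 2.636 × 0.9316 = 2.4557.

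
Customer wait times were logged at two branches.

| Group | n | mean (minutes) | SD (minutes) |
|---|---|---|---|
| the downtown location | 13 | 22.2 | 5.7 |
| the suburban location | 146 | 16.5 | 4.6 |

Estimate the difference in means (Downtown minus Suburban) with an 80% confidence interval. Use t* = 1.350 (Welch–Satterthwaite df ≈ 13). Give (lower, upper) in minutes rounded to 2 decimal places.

(3.50, 7.90)

Per-group SEs: s₁/√n₁ = 5.7/√13 = 1.5809, s₂/√n₂ = 4.6/√146 = 0.3807.
Unpooled SE of the difference: √(2.49924481 + 0.14493249) = 1.6261.
Margin of error = t* · SE = 1.350 × 1.6261 = 2.1952.
x̄₁ − x̄₂ = 22.2 − 16.5 = 5.7000.
CI: 5.7000 ± 2.1952 = (3.50, 7.90).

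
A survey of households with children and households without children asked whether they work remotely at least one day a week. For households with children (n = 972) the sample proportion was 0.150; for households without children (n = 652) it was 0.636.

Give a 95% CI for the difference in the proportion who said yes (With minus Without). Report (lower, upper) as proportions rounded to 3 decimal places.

Each SE is √(p̂(1−p̂)/n): √(0.1500·0.8500/972) = 0.01145 and √(0.6360·0.3640/652) = 0.01884.
SE(p̂₁ − p̂₂) = √(SE₁² + SE₂²) = √(0.0001311025 + 0.0003549456) = 0.02205, since the two samples are independent.
At 95% confidence z* = 1.960; margin = 1.960 × 0.02205 = 0.04322.
The difference is 0.1500 − 0.6360 = -0.4860, so the interval is -0.4860 ± 0.04322 = (-0.529, -0.443).

(-0.529, -0.443)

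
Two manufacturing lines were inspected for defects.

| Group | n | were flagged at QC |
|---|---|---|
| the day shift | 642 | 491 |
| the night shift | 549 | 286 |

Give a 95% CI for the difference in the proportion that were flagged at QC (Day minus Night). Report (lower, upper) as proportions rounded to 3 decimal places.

(0.191, 0.297)

Sample proportions: 491/642 = 0.7648, 286/549 = 0.5209.
Each SE is √(p̂(1−p̂)/n): √(0.7648·0.2352/642) = 0.01674 and √(0.5209·0.4791/549) = 0.02132.
SE(p̂₁ − p̂₂) = √(SE₁² + SE₂²) = √(0.0002802276 + 0.0004545424) = 0.02711, since the two samples are independent.
At 95% confidence z* = 1.960; margin = 1.960 × 0.02711 = 0.05314.
The difference is 0.7648 − 0.5209 = 0.2439, so the interval is 0.2439 ± 0.05314 = (0.191, 0.297).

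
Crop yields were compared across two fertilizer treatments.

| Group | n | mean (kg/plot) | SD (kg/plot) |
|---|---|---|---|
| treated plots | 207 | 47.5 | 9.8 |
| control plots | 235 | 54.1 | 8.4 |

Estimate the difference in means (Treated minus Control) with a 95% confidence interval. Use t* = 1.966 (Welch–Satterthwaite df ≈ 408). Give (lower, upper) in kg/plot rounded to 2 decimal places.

(-8.32, -4.88)

Per-group SEs: s₁/√n₁ = 9.8/√207 = 0.6811, s₂/√n₂ = 8.4/√235 = 0.5480.
Unpooled SE of the difference: √(0.46389721 + 0.300304) = 0.8742.
Margin of error = t* · SE = 1.966 × 0.8742 = 1.7187.
x̄₁ − x̄₂ = 47.5 − 54.1 = -6.6000.
CI: -6.6000 ± 1.7187 = (-8.32, -4.88).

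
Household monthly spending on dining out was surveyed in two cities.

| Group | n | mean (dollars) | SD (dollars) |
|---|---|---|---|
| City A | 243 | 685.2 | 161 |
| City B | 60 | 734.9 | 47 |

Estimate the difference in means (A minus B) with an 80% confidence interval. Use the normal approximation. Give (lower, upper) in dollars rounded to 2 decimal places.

SE₁ = s₁/√n₁ = 161/√243 = 10.3282; SE₂ = 47/√60 = 6.0677.
Independent samples, unequal variances: SE_diff = √(SE₁² + SE₂²) = √(106.67171524 + 36.81698329) = 11.9787.
z* = 1.282, so margin of error = 1.282 × 11.9787 = 15.3567.
Difference in means = 685.2 − 734.9 = -49.7000.
-49.7000 ± 15.3567 → (-65.06, -34.34).

(-65.06, -34.34)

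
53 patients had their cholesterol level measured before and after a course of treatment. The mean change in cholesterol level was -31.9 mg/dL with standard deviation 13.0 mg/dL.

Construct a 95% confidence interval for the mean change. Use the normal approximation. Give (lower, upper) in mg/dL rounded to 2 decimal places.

This is a matched-pairs design, so SE = s_d/√n = 13.0/√53 = 1.7857.
Margin = 1.960 × 1.7857 = 3.5000; the interval is -31.9 ± 3.5000 = (-35.40, -28.40).

(-35.40, -28.40)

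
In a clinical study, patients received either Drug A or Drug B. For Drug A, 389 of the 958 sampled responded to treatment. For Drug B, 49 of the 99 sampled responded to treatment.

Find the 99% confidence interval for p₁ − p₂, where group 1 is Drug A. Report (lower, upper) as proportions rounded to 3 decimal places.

(-0.225, 0.047)

p̂₁ = 389/958 = 0.4061 and p̂₂ = 49/99 = 0.4949.
SE₁ = √(p̂₁(1−p̂₁)/n₁) = √(0.4061·0.5939/958) = 0.01587; SE₂ = √(0.4949·0.5051/99) = 0.05025.
Independent samples: SE of the difference = √(SE₁² + SE₂²) = √(0.0002518569 + 0.0025250625) = 0.05270.
z* for 99% confidence is 2.576, so the margin of error is 2.576 × 0.05270 = 0.13576.
Point estimate p̂₁ − p̂₂ = 0.4061 − 0.4949 = -0.0888.
-0.0888 ± 0.13576 → (-0.225, 0.047).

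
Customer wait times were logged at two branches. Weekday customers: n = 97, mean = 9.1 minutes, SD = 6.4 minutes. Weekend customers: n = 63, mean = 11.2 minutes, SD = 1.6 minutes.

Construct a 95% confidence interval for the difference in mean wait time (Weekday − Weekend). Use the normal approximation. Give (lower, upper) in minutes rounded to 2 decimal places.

(-3.43, -0.77)

Standard errors of each mean: 6.4/√97 = 0.6498 and 1.6/√63 = 0.2016.
SE(x̄₁ − x̄₂) = √(0.6498² + 0.2016²) = 0.6804 for independent samples with unequal variances.
With z* = 1.960, the margin is 1.960 × 0.6804 = 1.3336.
x̄₁ − x̄₂ = 9.1 − 11.2 = -2.1000; the interval is -2.1000 ± 1.3336 = (-3.43, -0.77).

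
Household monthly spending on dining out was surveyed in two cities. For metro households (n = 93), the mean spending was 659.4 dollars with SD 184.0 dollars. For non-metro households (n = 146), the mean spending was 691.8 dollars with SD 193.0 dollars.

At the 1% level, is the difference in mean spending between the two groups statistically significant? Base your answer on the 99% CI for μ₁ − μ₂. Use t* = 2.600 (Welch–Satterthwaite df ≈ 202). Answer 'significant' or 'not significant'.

not significant

Per-group SEs: s₁/√n₁ = 184.0/√93 = 19.0799, s₂/√n₂ = 193.0/√146 = 15.9728.
Unpooled SE of the difference: √(364.04258401 + 255.13033984) = 24.8832.
Margin of error = t* · SE = 2.600 × 24.8832 = 64.6963.
x̄₁ − x̄₂ = 659.4 − 691.8 = -32.4000.
CI: -32.4000 ± 64.6963 = (-97.0963, 32.2963).
The interval (-97.0963, 32.2963) contains 0, so the difference is not significant.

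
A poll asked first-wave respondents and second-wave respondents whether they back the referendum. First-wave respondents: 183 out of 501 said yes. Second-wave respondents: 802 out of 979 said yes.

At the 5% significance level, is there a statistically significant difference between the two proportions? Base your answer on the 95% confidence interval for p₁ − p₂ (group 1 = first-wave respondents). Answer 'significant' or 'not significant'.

First, p̂₁ = 183/501 = 0.3653; p̂₂ = 802/979 = 0.8192.
The two standard errors are √(0.3653×0.6347/501) = 0.02151 and √(0.8192×0.1808/979) = 0.01230.
Because the samples are independent, SE_diff = √(0.02151² + 0.01230²) = 0.02478.
Using z* = 1.960 for 95%, ME = 1.960 × 0.02478 = 0.04857.
p̂₁ − p̂₂ = -0.4539; interval -0.4539 ± 0.04857 gives (-0.50247, -0.40533).
The interval (-0.50247, -0.40533) does not contain 0, so the difference is significant.

significant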